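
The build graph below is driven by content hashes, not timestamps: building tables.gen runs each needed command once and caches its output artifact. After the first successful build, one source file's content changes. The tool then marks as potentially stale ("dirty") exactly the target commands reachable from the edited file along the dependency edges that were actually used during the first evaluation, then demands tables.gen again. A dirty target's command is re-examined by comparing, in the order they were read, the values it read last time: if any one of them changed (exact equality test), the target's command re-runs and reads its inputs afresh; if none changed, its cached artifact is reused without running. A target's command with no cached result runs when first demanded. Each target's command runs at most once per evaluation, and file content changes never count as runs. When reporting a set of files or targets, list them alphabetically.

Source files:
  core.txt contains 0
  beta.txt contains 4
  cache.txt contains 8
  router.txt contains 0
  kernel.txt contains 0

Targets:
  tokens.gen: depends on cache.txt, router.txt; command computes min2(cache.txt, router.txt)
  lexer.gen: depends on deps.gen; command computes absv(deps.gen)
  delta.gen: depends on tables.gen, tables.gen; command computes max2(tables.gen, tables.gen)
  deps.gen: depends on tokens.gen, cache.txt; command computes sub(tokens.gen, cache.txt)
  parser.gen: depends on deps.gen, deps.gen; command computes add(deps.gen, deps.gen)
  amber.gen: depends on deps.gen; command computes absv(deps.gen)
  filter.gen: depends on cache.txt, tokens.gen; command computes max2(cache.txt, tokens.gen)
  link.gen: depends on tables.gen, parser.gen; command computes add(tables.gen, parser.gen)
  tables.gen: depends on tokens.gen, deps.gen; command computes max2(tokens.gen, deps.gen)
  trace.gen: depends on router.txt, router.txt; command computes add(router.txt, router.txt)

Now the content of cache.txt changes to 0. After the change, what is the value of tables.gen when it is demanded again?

tables.gen now evaluates to 0.

Initial pass — values computed on the first demand:
  tokens.gen = min2(8, 0) = 0
  deps.gen = sub(0, 8) = -8
  tables.gen = max2(0, -8) = 0

Second demand — change propagation:
  tokens.gen: re-runs because cache.txt 8->0; new result 0 (unchanged).
  deps.gen: re-runs because cache.txt 8->0; new result 0.
  tables.gen: re-runs because deps.gen -8->0; new result 0 (unchanged).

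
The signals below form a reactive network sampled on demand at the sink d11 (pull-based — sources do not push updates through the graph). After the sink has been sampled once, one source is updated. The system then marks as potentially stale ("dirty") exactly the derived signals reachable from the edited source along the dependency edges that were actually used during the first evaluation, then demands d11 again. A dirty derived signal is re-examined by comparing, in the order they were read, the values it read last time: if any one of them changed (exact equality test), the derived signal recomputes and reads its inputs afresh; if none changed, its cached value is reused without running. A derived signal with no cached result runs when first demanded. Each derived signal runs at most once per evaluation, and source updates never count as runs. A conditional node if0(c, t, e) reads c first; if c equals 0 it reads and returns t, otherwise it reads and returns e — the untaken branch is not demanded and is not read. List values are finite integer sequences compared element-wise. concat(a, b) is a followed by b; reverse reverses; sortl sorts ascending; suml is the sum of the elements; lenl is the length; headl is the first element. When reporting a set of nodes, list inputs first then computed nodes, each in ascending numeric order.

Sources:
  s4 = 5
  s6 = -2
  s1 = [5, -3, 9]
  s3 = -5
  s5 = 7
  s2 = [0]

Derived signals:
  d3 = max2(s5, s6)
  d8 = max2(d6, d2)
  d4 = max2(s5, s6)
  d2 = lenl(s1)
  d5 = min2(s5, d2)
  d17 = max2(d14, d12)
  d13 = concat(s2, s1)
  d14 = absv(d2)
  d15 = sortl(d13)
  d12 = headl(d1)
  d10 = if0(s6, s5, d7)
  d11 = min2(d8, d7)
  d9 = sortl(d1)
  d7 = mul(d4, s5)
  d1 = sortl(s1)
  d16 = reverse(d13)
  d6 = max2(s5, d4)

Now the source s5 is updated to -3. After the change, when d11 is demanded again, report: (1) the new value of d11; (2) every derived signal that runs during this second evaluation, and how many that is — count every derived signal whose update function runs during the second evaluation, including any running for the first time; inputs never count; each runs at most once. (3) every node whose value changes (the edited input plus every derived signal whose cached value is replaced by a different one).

d11 now evaluates to 3.
Run set: d4, d6, d7, d8, d11 (5 run).
Changed values: s5, d4, d6, d7, d8, d11.

Initial pass — values computed on the first demand:
  d2 = lenl([5, -3, 9]) = 3
  d4 = max2(7, -2) = 7
  d6 = max2(7, 7) = 7
  d7 = mul(7, 7) = 49
  d8 = max2(7, 3) = 7
  d11 = min2(7, 49) = 7

Second demand — change propagation:
  d4: re-runs because s5 7->-3; new result -2.
  d6: re-runs because s5 7->-3; d4 7->-2; new result -2.
  d7: re-runs because d4 7->-2; s5 7->-3; new result 6.
  d8: re-runs because d6 7->-2; new result 3.
  d11: re-runs because d8 7->3; d7 49->6; new result 3.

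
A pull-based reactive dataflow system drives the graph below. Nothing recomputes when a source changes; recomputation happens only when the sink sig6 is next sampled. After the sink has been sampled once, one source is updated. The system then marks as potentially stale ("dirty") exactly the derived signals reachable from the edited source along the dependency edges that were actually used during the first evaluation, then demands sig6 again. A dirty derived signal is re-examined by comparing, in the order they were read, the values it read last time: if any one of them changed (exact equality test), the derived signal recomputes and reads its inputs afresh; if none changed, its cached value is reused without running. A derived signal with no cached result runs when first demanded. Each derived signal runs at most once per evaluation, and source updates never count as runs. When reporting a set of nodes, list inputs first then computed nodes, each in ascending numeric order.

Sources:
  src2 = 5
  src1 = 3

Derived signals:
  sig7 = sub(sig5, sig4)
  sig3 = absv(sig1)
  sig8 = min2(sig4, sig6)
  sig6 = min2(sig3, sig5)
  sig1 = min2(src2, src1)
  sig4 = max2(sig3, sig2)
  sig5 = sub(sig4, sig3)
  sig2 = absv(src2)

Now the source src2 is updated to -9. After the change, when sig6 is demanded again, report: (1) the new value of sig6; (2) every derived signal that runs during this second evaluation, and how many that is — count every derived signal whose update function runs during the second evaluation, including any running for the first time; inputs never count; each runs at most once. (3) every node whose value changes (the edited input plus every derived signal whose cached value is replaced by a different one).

New value of sig6: 0.
Derived signals that run: sig1, sig2, sig3, sig4, sig5, sig6 — 6 in total.
Values that change: src2, sig1, sig2, sig3, sig4, sig5, sig6.

First evaluation (everything demanded from the output):
  sig1 = min2(5, 3) = 3
  sig2 = absv(5) = 5
  sig3 = absv(3) = 3
  sig4 = max2(3, 5) = 5
  sig5 = sub(5, 3) = 2
  sig6 = min2(3, 2) = 2

Propagation after the edit:
  sig1: runs — src2 5->-9; result -9.
  sig2: runs — src2 5->-9; result 9.
  sig3: runs — sig1 3->-9; result 9.
  sig4: runs — sig3 3->9; sig2 5->9; result 9.
  sig5: runs — sig4 5->9; sig3 3->9; result 0.
  sig6: runs — sig3 3->9; sig5 2->0; result 0.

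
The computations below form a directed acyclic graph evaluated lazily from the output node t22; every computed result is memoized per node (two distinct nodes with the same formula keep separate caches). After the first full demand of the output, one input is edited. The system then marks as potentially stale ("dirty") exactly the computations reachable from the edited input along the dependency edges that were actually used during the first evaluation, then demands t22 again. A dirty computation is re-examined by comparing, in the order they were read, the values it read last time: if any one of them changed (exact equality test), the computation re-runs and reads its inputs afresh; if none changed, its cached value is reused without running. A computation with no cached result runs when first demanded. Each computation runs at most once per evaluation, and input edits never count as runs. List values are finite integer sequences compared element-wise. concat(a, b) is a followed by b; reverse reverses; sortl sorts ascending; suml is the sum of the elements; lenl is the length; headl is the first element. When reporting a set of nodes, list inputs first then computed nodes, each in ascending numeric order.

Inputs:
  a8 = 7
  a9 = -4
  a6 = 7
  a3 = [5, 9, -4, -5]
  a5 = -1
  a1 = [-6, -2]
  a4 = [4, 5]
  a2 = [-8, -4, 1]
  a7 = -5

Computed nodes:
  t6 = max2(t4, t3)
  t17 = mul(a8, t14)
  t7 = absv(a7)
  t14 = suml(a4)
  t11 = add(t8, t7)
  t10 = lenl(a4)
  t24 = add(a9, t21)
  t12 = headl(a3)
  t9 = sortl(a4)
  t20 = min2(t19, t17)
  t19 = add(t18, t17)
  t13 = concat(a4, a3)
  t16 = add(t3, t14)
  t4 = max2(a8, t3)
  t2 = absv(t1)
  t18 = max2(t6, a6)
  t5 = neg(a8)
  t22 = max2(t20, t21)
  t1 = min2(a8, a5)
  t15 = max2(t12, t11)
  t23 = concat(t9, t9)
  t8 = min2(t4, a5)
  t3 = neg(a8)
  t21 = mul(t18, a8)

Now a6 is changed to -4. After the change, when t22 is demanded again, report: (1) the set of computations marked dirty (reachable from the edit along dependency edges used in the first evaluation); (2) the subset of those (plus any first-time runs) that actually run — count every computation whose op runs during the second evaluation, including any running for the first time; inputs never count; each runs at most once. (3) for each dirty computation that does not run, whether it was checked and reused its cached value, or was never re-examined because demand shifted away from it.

First demand of the output computes:
  t3 = neg(7) = -7
  t4 = max2(7, -7) = 7
  t6 = max2(7, -7) = 7
  t14 = suml([4, 5]) = 9
  t17 = mul(7, 9) = 63
  t18 = max2(7, 7) = 7
  t19 = add(7, 63) = 70
  t20 = min2(70, 63) = 63
  t21 = mul(7, 7) = 49
  t22 = max2(63, 49) = 63

After the edit, cleaning proceeds:
  t18: a read changed (a6 7->-4) — executes, giving 7 — identical to its old value.
  t19: dirty, but its reads are unchanged (t18 unchanged, t17 unchanged); cached 70 stands.
  t20: dirty, but its reads are unchanged (t19 unchanged, t17 unchanged); cached 63 stands.
  t21: dirty, but its reads are unchanged (t18 unchanged, a8 unchanged); cached 49 stands.
  t22: dirty, but its reads are unchanged (t20 unchanged, t21 unchanged); cached 63 stands.

Note the absorption at t18: it re-runs yet its value is the same, leaving the output's value untouched.

The edit dirties: t18, t19, t20, t21, t22.
1 computations run: t18.
Cache hits after checking: t19, t20, t21, t22.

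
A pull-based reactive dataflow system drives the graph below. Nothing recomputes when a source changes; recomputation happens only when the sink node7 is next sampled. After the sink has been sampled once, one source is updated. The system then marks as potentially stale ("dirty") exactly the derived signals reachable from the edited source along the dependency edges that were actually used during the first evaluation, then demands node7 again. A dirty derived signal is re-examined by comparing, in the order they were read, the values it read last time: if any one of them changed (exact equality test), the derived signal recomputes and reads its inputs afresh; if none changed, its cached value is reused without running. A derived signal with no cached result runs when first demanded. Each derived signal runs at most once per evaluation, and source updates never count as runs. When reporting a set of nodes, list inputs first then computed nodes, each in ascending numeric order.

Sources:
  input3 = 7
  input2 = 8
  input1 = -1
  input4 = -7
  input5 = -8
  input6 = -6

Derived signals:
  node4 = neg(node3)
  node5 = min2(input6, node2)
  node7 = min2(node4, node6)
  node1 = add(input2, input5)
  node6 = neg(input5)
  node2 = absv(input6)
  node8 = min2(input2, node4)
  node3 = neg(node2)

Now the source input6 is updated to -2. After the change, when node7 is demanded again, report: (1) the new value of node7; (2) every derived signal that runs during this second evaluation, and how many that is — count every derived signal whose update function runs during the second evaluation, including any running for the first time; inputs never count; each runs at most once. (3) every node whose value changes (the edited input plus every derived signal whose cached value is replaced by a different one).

New value of node7: 2.
Derived signals that run: node2, node3, node4, node7 — 4 in total.
Values that change: input6, node2, node3, node4, node7.

First evaluation (everything demanded from the output):
  node2 = absv(-6) = 6
  node3 = neg(6) = -6
  node4 = neg(-6) = 6
  node6 = neg(-8) = 8
  node7 = min2(6, 8) = 6

Propagation after the edit:
  node2: runs — input6 -6->-2; result 2.
  node3: runs — node2 6->2; result -2.
  node4: runs — node3 -6->-2; result 2.
  node7: runs — node4 6->2; result 2.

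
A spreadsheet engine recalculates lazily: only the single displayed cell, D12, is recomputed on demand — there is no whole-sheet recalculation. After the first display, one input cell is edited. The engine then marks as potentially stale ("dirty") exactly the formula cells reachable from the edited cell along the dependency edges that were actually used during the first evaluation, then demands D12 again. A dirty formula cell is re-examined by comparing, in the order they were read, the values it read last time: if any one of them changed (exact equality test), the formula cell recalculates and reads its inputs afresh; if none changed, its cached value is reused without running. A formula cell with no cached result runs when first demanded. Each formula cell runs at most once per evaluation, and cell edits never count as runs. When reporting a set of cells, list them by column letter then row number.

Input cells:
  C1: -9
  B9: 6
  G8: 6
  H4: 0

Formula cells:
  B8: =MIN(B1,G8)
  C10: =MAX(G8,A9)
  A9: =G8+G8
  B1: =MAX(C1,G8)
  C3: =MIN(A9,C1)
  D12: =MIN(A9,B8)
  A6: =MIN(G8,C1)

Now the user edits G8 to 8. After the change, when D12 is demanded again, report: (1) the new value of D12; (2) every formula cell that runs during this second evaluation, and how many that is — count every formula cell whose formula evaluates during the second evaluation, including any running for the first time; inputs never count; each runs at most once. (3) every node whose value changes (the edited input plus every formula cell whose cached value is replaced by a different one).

New value of D12: 8.
Formula cells that run: A9, B1, B8, D12 — 4 in total.
Values that change: A9, B1, B8, D12, G8.

First evaluation (everything demanded from the output):
  A9 = 6 + 6 = 12
  B1 = MAX(-9, 6) = 6
  B8 = MIN(6, 6) = 6
  D12 = MIN(12, 6) = 6

Propagation after the edit:
  A9: runs — G8 6->8; G8 6->8; result 16.
  B1: runs — G8 6->8; result 8.
  B8: runs — B1 6->8; G8 6->8; result 8.
  D12: runs — A9 12->16; B8 6->8; result 8.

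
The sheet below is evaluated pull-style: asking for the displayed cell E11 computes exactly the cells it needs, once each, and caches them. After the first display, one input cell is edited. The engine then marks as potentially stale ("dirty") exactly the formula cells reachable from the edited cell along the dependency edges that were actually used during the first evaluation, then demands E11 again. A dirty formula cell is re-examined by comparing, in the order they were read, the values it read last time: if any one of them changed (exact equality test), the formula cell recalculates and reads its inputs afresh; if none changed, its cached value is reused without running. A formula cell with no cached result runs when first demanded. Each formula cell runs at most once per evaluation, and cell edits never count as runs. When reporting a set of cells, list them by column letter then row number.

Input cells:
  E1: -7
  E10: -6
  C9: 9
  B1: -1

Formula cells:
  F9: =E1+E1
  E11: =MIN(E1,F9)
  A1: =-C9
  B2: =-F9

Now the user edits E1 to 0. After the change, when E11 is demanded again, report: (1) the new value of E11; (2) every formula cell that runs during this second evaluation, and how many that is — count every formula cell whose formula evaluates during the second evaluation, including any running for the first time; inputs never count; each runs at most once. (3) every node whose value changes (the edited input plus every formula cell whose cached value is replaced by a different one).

Demanding E11 again yields 0.
2 formula cells run: E11, F9.
The nodes whose values change: E1, E11, F9.

First demand of the output computes:
  F9 = -7 + -7 = -14
  E11 = MIN(-7, -14) = -14

After the edit, cleaning proceeds:
  F9: a read changed (E1 -7->0; E1 -7->0) — executes, giving 0.
  E11: a read changed (E1 -7->0; F9 -14->0) — executes, giving 0.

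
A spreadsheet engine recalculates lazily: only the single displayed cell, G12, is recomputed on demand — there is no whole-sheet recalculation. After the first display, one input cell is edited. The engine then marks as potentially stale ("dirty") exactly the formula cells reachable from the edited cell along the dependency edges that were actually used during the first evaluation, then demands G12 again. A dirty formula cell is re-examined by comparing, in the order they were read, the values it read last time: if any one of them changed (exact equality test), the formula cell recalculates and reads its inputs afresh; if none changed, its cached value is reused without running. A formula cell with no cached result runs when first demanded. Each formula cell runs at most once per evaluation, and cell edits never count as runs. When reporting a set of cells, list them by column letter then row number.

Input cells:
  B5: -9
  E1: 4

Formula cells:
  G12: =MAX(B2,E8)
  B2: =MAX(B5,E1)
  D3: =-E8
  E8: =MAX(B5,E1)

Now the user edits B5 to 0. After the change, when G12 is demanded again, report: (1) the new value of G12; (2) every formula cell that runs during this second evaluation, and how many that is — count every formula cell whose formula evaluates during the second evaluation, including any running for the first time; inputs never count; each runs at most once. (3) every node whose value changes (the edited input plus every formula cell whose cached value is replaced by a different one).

First evaluation (everything demanded from the output):
  B2 = MAX(-9, 4) = 4
  E8 = MAX(-9, 4) = 4
  G12 = MAX(4, 4) = 4

Propagation after the edit:
  B2: runs — B5 -9->0; result 4 (same value as before).
  E8: runs — B5 -9->0; result 4 (same value as before).
  G12: checked — values it read are unchanged (B2 unchanged, E8 unchanged); reused cached 4 without running.

Key observation: the cutoff stops propagation at G12 — its inputs' values are unchanged, so it reuses its cache.

New value of G12: 4.
Formula cells that run: B2, E8 — 2 in total.
Values that change: B5.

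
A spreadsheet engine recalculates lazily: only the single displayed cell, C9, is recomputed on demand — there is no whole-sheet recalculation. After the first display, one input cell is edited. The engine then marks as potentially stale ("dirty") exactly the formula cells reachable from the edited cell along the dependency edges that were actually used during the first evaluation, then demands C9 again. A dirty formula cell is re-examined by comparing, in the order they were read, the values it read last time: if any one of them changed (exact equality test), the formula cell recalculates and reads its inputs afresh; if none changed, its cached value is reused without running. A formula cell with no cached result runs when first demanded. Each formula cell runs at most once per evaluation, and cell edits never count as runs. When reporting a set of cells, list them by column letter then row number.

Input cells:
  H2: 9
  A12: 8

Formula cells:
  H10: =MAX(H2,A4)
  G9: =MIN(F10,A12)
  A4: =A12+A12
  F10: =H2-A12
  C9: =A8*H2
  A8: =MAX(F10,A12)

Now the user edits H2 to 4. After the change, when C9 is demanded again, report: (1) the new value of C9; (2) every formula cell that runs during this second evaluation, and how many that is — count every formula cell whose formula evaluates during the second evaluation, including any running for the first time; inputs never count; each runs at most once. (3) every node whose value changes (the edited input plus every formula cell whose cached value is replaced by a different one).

First evaluation (everything demanded from the output):
  F10 = 9 - 8 = 1
  A8 = MAX(1, 8) = 8
  C9 = 8 * 9 = 72

Propagation after the edit:
  F10: runs — H2 9->4; result -4.
  A8: runs — F10 1->-4; result 8 (same value as before).
  C9: runs — H2 9->4; result 32.

New value of C9: 32.
Formula cells that run: A8, C9, F10 — 3 in total.
Values that change: C9, F10, H2.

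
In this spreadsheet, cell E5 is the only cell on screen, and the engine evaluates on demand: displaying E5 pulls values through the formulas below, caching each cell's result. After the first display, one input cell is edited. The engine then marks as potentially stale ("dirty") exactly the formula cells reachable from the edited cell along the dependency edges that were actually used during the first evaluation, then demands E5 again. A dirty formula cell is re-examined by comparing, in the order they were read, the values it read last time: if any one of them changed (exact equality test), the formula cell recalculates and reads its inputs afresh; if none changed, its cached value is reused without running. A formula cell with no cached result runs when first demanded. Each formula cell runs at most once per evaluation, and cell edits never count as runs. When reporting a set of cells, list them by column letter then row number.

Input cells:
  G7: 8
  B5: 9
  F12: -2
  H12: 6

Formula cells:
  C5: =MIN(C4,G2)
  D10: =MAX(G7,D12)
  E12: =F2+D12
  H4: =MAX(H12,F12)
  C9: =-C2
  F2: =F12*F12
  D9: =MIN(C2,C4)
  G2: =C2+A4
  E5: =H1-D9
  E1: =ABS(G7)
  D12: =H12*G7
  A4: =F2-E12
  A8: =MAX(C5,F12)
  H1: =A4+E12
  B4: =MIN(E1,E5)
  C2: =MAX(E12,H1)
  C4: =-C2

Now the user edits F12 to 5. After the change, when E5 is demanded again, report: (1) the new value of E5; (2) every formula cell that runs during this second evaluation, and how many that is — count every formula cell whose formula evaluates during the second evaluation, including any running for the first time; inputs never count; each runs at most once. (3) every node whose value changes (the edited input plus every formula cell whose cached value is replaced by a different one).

Initial pass — values computed on the first demand:
  D12 = 6 * 8 = 48
  F2 = -2 * -2 = 4
  E12 = 4 + 48 = 52
  A4 = 4 - 52 = -48
  H1 = -48 + 52 = 4
  C2 = MAX(52, 4) = 52
  C4 = -(52) = -52
  D9 = MIN(52, -52) = -52
  E5 = 4 - -52 = 56

Second demand — change propagation:
  F2: re-runs because F12 -2->5; F12 -2->5; new result 25.
  E12: re-runs because F2 4->25; new result 73.
  A4: re-runs because F2 4->25; E12 52->73; new result -48 (unchanged).
  H1: re-runs because E12 52->73; new result 25.
  C2: re-runs because E12 52->73; H1 4->25; new result 73.
  C4: re-runs because C2 52->73; new result -73.
  D9: re-runs because C2 52->73; C4 -52->-73; new result -73.
  E5: re-runs because H1 4->25; D9 -52->-73; new result 98.

E5 now evaluates to 98.
Run set: A4, C2, C4, D9, E5, E12, F2, H1 (8 run).
Changed values: C2, C4, D9, E5, E12, F2, F12, H1.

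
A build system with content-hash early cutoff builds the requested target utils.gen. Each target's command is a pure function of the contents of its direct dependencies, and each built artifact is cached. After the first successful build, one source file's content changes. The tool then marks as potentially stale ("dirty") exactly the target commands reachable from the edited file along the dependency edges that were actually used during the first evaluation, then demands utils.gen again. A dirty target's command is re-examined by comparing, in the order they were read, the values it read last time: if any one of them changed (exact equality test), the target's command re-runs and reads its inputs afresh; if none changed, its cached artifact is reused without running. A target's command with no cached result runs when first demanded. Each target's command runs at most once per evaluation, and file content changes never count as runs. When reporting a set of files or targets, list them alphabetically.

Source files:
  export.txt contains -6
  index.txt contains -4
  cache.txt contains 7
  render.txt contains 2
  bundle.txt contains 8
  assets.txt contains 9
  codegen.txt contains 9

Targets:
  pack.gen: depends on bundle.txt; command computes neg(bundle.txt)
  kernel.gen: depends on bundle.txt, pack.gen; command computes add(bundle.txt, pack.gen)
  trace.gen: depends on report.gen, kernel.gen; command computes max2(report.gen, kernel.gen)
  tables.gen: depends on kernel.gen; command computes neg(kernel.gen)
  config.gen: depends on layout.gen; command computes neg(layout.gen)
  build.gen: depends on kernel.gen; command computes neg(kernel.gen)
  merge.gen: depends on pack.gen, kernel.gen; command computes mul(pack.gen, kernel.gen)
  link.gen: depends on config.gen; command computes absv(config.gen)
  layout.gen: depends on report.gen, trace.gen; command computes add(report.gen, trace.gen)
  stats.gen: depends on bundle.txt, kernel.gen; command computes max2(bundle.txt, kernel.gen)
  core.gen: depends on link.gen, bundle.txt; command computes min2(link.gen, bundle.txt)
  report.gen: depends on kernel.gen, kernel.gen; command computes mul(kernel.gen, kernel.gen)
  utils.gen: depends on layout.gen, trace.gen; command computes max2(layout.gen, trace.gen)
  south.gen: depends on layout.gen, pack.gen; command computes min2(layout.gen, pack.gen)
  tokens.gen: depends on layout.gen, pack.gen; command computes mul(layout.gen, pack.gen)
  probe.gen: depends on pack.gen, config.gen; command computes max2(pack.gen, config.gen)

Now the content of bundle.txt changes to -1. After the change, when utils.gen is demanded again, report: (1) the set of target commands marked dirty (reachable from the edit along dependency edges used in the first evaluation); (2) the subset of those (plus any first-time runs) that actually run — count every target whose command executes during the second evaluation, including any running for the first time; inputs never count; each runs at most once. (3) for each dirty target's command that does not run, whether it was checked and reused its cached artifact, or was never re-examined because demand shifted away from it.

Marked dirty: kernel.gen, layout.gen, pack.gen, report.gen, trace.gen, utils.gen.
Target commands that run: kernel.gen, pack.gen — 2 in total.
Checked but reused from cache: layout.gen, report.gen, trace.gen, utils.gen.
Key observation: the change is absorbed at kernel.gen — it re-runs but produces the same value, and the output's value is unchanged.

First evaluation (everything demanded from the output):
  pack.gen = neg(8) = -8
  kernel.gen = add(8, -8) = 0
  report.gen = mul(0, 0) = 0
  trace.gen = max2(0, 0) = 0
  layout.gen = add(0, 0) = 0
  utils.gen = max2(0, 0) = 0

Propagation after the edit:
  pack.gen: runs — bundle.txt 8->-1; result 1.
  kernel.gen: runs — bundle.txt 8->-1; pack.gen -8->1; result 0 (same value as before).
  report.gen: checked — values it read are unchanged (kernel.gen unchanged, kernel.gen unchanged); reused cached 0 without running.
  trace.gen: checked — values it read are unchanged (report.gen unchanged, kernel.gen unchanged); reused cached 0 without running.
  layout.gen: checked — values it read are unchanged (report.gen unchanged, trace.gen unchanged); reused cached 0 without running.
  utils.gen: checked — values it read are unchanged (layout.gen unchanged, trace.gen unchanged); reused cached 0 without running.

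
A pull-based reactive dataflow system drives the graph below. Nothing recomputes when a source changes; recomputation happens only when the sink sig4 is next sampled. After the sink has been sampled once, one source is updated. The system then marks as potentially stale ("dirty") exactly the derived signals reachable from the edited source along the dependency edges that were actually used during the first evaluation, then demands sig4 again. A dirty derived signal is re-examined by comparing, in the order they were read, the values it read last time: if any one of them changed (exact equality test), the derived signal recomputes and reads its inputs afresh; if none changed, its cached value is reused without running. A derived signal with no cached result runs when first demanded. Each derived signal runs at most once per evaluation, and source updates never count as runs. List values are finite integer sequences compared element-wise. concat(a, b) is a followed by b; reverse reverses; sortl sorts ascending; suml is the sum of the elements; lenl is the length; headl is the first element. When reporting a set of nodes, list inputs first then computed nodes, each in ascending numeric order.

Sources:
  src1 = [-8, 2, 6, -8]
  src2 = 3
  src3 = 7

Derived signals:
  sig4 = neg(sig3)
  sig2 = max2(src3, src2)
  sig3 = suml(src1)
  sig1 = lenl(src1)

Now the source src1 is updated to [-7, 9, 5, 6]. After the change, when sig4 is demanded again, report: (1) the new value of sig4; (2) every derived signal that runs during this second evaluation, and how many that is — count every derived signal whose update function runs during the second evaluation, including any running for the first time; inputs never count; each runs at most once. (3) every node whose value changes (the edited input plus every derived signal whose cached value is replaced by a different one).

New value of sig4: -13.
Derived signals that run: sig3, sig4 — 2 in total.
Values that change: src1, sig3, sig4.

First evaluation (everything demanded from the output):
  sig3 = suml([-8, 2, 6, -8]) = -8
  sig4 = neg(-8) = 8

Propagation after the edit:
  sig3: runs — src1 [-8, 2, 6, -8]->[-7, 9, 5, 6]; result 13.
  sig4: runs — sig3 -8->13; result -13.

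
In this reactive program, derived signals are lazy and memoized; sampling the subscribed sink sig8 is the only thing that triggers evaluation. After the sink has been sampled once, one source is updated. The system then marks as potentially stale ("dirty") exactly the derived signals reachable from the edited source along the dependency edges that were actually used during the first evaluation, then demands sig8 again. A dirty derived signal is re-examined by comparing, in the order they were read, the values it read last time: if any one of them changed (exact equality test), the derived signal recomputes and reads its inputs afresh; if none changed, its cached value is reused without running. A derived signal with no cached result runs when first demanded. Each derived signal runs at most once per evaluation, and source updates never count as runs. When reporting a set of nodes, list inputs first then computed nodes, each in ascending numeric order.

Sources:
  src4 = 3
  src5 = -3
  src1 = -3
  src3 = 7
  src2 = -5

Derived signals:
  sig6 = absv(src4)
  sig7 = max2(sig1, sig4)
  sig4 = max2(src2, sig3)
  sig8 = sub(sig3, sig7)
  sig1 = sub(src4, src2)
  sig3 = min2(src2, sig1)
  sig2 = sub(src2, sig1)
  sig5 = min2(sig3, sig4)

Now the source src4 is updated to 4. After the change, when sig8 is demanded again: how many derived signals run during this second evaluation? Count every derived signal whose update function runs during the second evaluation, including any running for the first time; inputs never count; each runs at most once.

First demand of the output computes:
  sig1 = sub(3, -5) = 8
  sig3 = min2(-5, 8) = -5
  sig4 = max2(-5, -5) = -5
  sig7 = max2(8, -5) = 8
  sig8 = sub(-5, 8) = -13

After the edit, cleaning proceeds:
  sig1: a read changed (src4 3->4) — executes, giving 9.
  sig3: a read changed (sig1 8->9) — executes, giving -5 — identical to its old value.
  sig4: dirty, but its reads are unchanged (src2 unchanged, sig3 unchanged); cached -5 stands.
  sig7: a read changed (sig1 8->9) — executes, giving 9.
  sig8: a read changed (sig7 8->9) — executes, giving -14.

Note where the cutoff bites: sig4 is checked, finds nothing changed, and keeps its cache.

4 derived signals run: sig1, sig3, sig7, sig8.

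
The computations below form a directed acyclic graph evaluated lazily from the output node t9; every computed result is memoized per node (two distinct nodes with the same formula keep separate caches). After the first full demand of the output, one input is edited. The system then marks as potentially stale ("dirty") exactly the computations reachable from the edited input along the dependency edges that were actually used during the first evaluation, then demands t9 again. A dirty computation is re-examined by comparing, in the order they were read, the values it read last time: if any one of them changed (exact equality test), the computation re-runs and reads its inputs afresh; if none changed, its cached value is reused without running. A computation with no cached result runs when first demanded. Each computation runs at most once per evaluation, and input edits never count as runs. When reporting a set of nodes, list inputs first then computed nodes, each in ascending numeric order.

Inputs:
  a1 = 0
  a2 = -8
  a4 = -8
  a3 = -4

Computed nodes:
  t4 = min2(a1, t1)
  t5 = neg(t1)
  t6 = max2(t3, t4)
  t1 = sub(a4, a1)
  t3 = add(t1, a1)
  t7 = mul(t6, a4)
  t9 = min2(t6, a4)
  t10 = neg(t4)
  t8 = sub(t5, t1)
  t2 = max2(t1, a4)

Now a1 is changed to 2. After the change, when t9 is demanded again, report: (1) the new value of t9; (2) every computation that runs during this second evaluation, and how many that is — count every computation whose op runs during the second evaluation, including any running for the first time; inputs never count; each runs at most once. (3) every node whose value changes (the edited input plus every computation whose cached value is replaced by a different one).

First demand of the output computes:
  t1 = sub(-8, 0) = -8
  t3 = add(-8, 0) = -8
  t4 = min2(0, -8) = -8
  t6 = max2(-8, -8) = -8
  t9 = min2(-8, -8) = -8

After the edit, cleaning proceeds:
  t1: a read changed (a1 0->2) — executes, giving -10.
  t3: a read changed (t1 -8->-10; a1 0->2) — executes, giving -8 — identical to its old value.
  t4: a read changed (a1 0->2; t1 -8->-10) — executes, giving -10.
  t6: a read changed (t4 -8->-10) — executes, giving -8 — identical to its old value.
  t9: dirty, but its reads are unchanged (t6 unchanged, a4 unchanged); cached -8 stands.

Note where the cutoff bites: t9 is checked, finds nothing changed, and keeps its cache.

Demanding t9 again yields -8.
4 computations run: t1, t3, t4, t6.
The nodes whose values change: a1, t1, t4.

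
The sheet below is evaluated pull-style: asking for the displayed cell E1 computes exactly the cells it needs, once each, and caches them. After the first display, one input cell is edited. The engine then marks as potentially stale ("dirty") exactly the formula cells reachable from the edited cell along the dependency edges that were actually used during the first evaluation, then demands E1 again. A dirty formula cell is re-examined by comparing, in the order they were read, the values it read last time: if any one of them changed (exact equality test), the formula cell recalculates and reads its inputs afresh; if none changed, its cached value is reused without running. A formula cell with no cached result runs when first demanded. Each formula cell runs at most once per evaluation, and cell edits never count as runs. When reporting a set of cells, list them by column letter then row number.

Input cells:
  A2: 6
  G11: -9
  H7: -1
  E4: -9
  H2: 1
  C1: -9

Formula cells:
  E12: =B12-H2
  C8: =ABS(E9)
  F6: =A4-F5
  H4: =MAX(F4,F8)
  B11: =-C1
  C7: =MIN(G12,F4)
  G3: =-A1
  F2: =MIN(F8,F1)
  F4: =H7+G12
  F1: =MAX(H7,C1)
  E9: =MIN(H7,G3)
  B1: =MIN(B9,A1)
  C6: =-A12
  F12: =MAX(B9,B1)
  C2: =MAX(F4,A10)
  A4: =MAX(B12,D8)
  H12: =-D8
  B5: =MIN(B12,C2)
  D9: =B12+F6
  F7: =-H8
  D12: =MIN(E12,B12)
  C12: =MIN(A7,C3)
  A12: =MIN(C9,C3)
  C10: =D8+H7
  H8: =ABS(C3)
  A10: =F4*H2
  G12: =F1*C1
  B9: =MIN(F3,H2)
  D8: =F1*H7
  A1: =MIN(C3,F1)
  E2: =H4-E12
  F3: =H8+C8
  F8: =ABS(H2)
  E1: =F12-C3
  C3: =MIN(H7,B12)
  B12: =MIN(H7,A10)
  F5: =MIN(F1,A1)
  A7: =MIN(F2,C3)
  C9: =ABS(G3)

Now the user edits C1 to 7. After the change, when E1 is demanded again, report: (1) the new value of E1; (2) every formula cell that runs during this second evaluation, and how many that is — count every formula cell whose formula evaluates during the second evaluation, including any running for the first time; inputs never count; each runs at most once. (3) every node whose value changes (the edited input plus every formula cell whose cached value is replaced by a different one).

Demanding E1 again yields 2.
6 formula cells run: A1, A10, B12, F1, F4, G12.
The nodes whose values change: A10, C1, F1, F4, G12.
Note where the cutoff bites: C3 is checked, finds nothing changed, and keeps its cache.

First demand of the output computes:
  F1 = MAX(-1, -9) = -1
  G12 = -1 * -9 = 9
  F4 = -1 + 9 = 8
  A10 = 8 * 1 = 8
  B12 = MIN(-1, 8) = -1
  C3 = MIN(-1, -1) = -1
  A1 = MIN(-1, -1) = -1
  G3 = -(-1) = 1
  E9 = MIN(-1, 1) = -1
  C8 = ABS(-1) = 1
  H8 = ABS(-1) = 1
  F3 = 1 + 1 = 2
  B9 = MIN(2, 1) = 1
  B1 = MIN(1, -1) = -1
  F12 = MAX(1, -1) = 1
  E1 = 1 - -1 = 2

After the edit, cleaning proceeds:
  F1: a read changed (C1 -9->7) — executes, giving 7.
  G12: a read changed (F1 -1->7; C1 -9->7) — executes, giving 49.
  F4: a read changed (G12 9->49) — executes, giving 48.
  A10: a read changed (F4 8->48) — executes, giving 48.
  B12: a read changed (A10 8->48) — executes, giving -1 — identical to its old value.
  C3: dirty, but its reads are unchanged (H7 unchanged, B12 unchanged); cached -1 stands.
  A1: a read changed (F1 -1->7) — executes, giving -1 — identical to its old value.
  G3: dirty, but its reads are unchanged (A1 unchanged); cached 1 stands.
  E9: dirty, but its reads are unchanged (H7 unchanged, G3 unchanged); cached -1 stands.
  C8: dirty, but its reads are unchanged (E9 unchanged); cached 1 stands.
  H8: dirty, but its reads are unchanged (C3 unchanged); cached 1 stands.
  F3: dirty, but its reads are unchanged (H8 unchanged, C8 unchanged); cached 2 stands.
  B9: dirty, but its reads are unchanged (F3 unchanged, H2 unchanged); cached 1 stands.
  B1: dirty, but its reads are unchanged (B9 unchanged, A1 unchanged); cached -1 stands.
  F12: dirty, but its reads are unchanged (B9 unchanged, B1 unchanged); cached 1 stands.
  E1: dirty, but its reads are unchanged (F12 unchanged, C3 unchanged); cached 2 stands.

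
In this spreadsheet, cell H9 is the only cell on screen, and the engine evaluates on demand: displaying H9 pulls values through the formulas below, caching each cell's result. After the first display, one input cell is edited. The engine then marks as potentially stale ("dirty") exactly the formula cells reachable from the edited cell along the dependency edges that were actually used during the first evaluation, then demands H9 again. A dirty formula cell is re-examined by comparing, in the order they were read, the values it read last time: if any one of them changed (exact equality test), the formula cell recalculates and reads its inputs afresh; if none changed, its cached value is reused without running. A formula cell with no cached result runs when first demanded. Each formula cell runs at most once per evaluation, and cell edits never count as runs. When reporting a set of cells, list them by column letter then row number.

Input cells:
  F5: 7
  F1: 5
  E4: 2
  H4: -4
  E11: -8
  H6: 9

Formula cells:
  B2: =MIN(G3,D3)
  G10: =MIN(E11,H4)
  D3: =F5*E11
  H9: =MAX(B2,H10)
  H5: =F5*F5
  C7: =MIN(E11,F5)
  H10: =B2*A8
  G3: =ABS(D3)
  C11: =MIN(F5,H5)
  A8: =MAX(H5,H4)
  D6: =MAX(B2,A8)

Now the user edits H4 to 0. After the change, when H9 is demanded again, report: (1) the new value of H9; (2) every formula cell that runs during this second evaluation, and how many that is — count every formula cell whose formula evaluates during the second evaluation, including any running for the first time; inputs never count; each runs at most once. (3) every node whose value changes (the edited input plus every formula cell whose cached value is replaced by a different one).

Initial pass — values computed on the first demand:
  D3 = 7 * -8 = -56
  G3 = ABS(-56) = 56
  B2 = MIN(56, -56) = -56
  H5 = 7 * 7 = 49
  A8 = MAX(49, -4) = 49
  H10 = -56 * 49 = -2744
  H9 = MAX(-56, -2744) = -56

Second demand — change propagation:
  A8: re-runs because H4 -4->0; new result 49 (unchanged).
  H10: re-examined; everything it read last time is the same (B2 unchanged, A8 unchanged) — cache -2744 kept, no run.
  H9: re-examined; everything it read last time is the same (B2 unchanged, H10 unchanged) — cache -56 kept, no run.

The important point: A8 recomputes to an identical value, and the output ends up unchanged.

H9 now evaluates to -56.
Run set: A8 (1 run).
Changed values: H4.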